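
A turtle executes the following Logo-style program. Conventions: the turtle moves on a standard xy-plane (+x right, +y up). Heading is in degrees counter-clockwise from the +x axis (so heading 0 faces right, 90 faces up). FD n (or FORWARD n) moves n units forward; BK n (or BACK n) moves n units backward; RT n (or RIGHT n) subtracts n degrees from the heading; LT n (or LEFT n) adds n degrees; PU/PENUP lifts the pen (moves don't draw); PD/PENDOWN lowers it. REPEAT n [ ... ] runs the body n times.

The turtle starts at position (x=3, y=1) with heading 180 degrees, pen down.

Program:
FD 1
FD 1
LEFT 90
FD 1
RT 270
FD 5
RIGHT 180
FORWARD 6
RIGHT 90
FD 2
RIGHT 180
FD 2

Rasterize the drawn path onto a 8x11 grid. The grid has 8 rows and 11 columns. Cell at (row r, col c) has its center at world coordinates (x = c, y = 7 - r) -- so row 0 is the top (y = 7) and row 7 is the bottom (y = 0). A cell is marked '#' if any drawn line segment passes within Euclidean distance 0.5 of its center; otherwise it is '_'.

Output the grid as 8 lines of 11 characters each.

Segment 0: (3,1) -> (2,1)
Segment 1: (2,1) -> (1,1)
Segment 2: (1,1) -> (1,0)
Segment 3: (1,0) -> (6,0)
Segment 4: (6,0) -> (0,-0)
Segment 5: (0,-0) -> (-0,2)
Segment 6: (-0,2) -> (0,-0)

Answer: ___________
___________
___________
___________
___________
#__________
####_______
#######____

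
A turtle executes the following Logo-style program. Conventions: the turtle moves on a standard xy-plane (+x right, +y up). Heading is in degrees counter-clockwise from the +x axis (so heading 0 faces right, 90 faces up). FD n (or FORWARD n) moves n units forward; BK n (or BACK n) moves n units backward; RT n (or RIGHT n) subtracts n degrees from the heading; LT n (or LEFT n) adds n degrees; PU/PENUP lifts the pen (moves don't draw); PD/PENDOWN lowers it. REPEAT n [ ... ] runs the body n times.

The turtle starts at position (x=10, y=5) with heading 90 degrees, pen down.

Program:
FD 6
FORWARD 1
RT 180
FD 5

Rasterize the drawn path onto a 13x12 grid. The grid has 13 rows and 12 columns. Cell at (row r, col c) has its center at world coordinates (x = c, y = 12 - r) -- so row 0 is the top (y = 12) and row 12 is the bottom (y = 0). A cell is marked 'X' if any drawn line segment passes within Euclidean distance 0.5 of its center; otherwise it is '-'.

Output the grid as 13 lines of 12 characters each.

Answer: ----------X-
----------X-
----------X-
----------X-
----------X-
----------X-
----------X-
----------X-
------------
------------
------------
------------
------------

Derivation:
Segment 0: (10,5) -> (10,11)
Segment 1: (10,11) -> (10,12)
Segment 2: (10,12) -> (10,7)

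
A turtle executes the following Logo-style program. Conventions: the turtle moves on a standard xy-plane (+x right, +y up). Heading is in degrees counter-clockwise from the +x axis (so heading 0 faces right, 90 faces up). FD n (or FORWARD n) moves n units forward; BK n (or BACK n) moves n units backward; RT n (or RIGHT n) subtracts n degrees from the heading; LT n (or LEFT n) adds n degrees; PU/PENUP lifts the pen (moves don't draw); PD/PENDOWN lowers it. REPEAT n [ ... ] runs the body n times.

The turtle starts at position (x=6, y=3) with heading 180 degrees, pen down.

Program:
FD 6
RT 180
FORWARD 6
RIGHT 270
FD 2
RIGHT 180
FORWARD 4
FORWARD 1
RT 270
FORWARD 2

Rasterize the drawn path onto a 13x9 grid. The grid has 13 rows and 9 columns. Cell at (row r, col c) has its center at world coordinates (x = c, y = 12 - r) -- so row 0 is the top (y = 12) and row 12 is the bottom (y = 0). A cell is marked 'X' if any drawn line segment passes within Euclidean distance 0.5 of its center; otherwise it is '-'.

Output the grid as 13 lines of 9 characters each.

Segment 0: (6,3) -> (0,3)
Segment 1: (0,3) -> (6,3)
Segment 2: (6,3) -> (6,5)
Segment 3: (6,5) -> (6,1)
Segment 4: (6,1) -> (6,0)
Segment 5: (6,0) -> (8,0)

Answer: ---------
---------
---------
---------
---------
---------
---------
------X--
------X--
XXXXXXX--
------X--
------X--
------XXX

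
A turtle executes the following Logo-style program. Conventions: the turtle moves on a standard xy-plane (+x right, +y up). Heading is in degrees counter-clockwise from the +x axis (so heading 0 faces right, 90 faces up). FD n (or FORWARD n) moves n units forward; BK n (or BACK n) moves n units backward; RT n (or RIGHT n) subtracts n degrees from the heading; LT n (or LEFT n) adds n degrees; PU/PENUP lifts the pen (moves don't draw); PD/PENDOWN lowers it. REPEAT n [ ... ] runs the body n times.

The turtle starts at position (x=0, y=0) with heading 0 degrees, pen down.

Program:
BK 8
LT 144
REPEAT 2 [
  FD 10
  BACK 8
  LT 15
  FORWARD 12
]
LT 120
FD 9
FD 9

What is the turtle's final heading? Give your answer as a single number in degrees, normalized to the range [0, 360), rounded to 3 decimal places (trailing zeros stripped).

Executing turtle program step by step:
Start: pos=(0,0), heading=0, pen down
BK 8: (0,0) -> (-8,0) [heading=0, draw]
LT 144: heading 0 -> 144
REPEAT 2 [
  -- iteration 1/2 --
  FD 10: (-8,0) -> (-16.09,5.878) [heading=144, draw]
  BK 8: (-16.09,5.878) -> (-9.618,1.176) [heading=144, draw]
  LT 15: heading 144 -> 159
  FD 12: (-9.618,1.176) -> (-20.821,5.476) [heading=159, draw]
  -- iteration 2/2 --
  FD 10: (-20.821,5.476) -> (-30.157,9.06) [heading=159, draw]
  BK 8: (-30.157,9.06) -> (-22.688,6.193) [heading=159, draw]
  LT 15: heading 159 -> 174
  FD 12: (-22.688,6.193) -> (-34.622,7.447) [heading=174, draw]
]
LT 120: heading 174 -> 294
FD 9: (-34.622,7.447) -> (-30.962,-0.775) [heading=294, draw]
FD 9: (-30.962,-0.775) -> (-27.301,-8.997) [heading=294, draw]
Final: pos=(-27.301,-8.997), heading=294, 9 segment(s) drawn

Answer: 294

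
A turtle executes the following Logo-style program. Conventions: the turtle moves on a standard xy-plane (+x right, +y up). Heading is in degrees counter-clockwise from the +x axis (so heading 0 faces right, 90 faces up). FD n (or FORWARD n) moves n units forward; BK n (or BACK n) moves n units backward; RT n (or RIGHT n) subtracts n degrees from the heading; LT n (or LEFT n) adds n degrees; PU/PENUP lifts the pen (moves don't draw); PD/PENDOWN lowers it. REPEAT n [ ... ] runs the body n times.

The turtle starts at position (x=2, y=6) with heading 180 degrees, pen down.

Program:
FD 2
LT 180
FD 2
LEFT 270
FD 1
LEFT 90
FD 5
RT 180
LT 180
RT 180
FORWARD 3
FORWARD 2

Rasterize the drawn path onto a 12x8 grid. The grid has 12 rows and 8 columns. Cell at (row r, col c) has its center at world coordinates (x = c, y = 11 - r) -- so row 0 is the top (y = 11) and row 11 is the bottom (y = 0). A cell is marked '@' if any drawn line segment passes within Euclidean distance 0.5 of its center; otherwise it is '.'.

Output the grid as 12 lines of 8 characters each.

Answer: ........
........
........
........
........
@@@.....
..@@@@@@
........
........
........
........
........

Derivation:
Segment 0: (2,6) -> (0,6)
Segment 1: (0,6) -> (2,6)
Segment 2: (2,6) -> (2,5)
Segment 3: (2,5) -> (7,5)
Segment 4: (7,5) -> (4,5)
Segment 5: (4,5) -> (2,5)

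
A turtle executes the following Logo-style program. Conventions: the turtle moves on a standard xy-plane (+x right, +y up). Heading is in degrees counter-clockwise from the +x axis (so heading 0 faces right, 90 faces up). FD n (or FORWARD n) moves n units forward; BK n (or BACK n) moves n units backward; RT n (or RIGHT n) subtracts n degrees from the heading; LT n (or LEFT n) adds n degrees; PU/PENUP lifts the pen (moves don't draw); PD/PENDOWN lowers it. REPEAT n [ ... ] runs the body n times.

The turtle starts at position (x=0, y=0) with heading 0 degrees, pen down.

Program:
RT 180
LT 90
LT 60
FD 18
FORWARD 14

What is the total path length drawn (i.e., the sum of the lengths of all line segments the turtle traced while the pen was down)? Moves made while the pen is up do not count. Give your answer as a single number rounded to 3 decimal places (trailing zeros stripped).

Executing turtle program step by step:
Start: pos=(0,0), heading=0, pen down
RT 180: heading 0 -> 180
LT 90: heading 180 -> 270
LT 60: heading 270 -> 330
FD 18: (0,0) -> (15.588,-9) [heading=330, draw]
FD 14: (15.588,-9) -> (27.713,-16) [heading=330, draw]
Final: pos=(27.713,-16), heading=330, 2 segment(s) drawn

Segment lengths:
  seg 1: (0,0) -> (15.588,-9), length = 18
  seg 2: (15.588,-9) -> (27.713,-16), length = 14
Total = 32

Answer: 32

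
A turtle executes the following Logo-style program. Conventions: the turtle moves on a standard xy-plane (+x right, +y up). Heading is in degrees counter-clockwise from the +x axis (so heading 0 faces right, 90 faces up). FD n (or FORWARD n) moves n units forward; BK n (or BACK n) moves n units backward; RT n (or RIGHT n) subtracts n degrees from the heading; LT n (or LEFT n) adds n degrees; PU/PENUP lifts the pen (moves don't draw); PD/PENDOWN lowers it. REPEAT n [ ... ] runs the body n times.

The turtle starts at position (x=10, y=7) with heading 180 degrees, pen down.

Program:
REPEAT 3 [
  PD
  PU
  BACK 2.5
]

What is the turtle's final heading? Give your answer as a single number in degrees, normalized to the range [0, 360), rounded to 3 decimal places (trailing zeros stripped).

Answer: 180

Derivation:
Executing turtle program step by step:
Start: pos=(10,7), heading=180, pen down
REPEAT 3 [
  -- iteration 1/3 --
  PD: pen down
  PU: pen up
  BK 2.5: (10,7) -> (12.5,7) [heading=180, move]
  -- iteration 2/3 --
  PD: pen down
  PU: pen up
  BK 2.5: (12.5,7) -> (15,7) [heading=180, move]
  -- iteration 3/3 --
  PD: pen down
  PU: pen up
  BK 2.5: (15,7) -> (17.5,7) [heading=180, move]
]
Final: pos=(17.5,7), heading=180, 0 segment(s) drawn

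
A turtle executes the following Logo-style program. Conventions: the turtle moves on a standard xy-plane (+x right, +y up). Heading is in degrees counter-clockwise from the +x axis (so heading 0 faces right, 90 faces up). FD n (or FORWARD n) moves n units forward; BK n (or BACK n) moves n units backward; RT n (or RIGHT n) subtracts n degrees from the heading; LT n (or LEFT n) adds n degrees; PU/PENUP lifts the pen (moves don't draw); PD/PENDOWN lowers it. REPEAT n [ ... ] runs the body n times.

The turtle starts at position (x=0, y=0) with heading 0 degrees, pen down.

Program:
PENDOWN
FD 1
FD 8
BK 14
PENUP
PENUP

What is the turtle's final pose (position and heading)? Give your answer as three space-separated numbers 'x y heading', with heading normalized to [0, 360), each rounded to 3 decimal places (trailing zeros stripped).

Executing turtle program step by step:
Start: pos=(0,0), heading=0, pen down
PD: pen down
FD 1: (0,0) -> (1,0) [heading=0, draw]
FD 8: (1,0) -> (9,0) [heading=0, draw]
BK 14: (9,0) -> (-5,0) [heading=0, draw]
PU: pen up
PU: pen up
Final: pos=(-5,0), heading=0, 3 segment(s) drawn

Answer: -5 0 0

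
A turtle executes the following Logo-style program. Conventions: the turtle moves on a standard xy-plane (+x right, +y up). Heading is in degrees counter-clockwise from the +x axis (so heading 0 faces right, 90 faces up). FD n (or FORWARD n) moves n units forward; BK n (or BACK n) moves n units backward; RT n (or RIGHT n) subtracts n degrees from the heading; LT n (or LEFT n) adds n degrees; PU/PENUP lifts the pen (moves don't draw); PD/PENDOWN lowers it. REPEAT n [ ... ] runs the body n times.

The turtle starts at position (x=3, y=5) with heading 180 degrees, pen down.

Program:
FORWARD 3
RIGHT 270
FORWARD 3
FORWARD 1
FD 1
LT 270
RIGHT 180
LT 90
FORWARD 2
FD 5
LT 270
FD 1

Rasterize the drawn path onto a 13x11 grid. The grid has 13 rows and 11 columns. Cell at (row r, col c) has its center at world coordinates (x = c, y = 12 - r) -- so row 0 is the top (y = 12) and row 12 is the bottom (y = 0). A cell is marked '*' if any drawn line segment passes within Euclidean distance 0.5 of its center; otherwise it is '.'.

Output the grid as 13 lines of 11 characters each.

Answer: ...........
...........
...........
...........
...........
**.........
*..........
****.......
*..........
*..........
*..........
*..........
*..........

Derivation:
Segment 0: (3,5) -> (0,5)
Segment 1: (0,5) -> (0,2)
Segment 2: (0,2) -> (0,1)
Segment 3: (0,1) -> (0,0)
Segment 4: (0,0) -> (0,2)
Segment 5: (0,2) -> (0,7)
Segment 6: (0,7) -> (1,7)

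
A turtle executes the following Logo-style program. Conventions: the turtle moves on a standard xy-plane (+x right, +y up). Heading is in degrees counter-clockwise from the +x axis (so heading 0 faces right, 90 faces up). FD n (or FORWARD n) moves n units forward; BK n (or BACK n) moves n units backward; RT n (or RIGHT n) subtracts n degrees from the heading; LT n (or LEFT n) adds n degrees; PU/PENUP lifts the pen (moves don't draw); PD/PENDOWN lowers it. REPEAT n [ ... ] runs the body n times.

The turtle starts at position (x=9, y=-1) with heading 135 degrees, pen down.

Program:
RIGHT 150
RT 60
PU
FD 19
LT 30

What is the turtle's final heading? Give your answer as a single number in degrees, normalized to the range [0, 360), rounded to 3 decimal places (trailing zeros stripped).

Executing turtle program step by step:
Start: pos=(9,-1), heading=135, pen down
RT 150: heading 135 -> 345
RT 60: heading 345 -> 285
PU: pen up
FD 19: (9,-1) -> (13.918,-19.353) [heading=285, move]
LT 30: heading 285 -> 315
Final: pos=(13.918,-19.353), heading=315, 0 segment(s) drawn

Answer: 315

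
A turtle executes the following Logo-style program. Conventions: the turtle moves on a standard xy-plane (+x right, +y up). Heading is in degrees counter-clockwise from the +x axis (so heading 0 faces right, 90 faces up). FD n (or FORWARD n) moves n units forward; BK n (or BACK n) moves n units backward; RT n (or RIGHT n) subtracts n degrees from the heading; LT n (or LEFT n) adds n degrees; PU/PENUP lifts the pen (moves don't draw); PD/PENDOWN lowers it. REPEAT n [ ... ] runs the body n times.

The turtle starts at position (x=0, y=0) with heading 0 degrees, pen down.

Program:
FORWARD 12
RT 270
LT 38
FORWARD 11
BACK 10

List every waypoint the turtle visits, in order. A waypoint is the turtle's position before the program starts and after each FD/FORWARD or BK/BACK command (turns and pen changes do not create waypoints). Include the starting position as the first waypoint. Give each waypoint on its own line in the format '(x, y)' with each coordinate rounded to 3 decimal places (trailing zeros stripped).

Executing turtle program step by step:
Start: pos=(0,0), heading=0, pen down
FD 12: (0,0) -> (12,0) [heading=0, draw]
RT 270: heading 0 -> 90
LT 38: heading 90 -> 128
FD 11: (12,0) -> (5.228,8.668) [heading=128, draw]
BK 10: (5.228,8.668) -> (11.384,0.788) [heading=128, draw]
Final: pos=(11.384,0.788), heading=128, 3 segment(s) drawn
Waypoints (4 total):
(0, 0)
(12, 0)
(5.228, 8.668)
(11.384, 0.788)

Answer: (0, 0)
(12, 0)
(5.228, 8.668)
(11.384, 0.788)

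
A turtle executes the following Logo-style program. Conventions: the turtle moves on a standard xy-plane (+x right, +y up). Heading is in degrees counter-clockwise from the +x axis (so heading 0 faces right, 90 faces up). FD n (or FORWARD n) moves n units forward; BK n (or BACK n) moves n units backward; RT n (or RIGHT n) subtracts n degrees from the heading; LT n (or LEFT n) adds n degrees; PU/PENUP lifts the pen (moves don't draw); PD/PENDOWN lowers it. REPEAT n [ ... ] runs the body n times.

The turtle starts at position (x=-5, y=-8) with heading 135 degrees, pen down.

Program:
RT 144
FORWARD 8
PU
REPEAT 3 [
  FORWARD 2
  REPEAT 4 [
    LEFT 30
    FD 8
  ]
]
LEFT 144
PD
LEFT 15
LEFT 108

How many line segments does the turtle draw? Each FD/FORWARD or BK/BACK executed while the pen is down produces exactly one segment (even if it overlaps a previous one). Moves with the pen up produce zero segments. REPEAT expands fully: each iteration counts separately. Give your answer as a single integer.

Answer: 1

Derivation:
Executing turtle program step by step:
Start: pos=(-5,-8), heading=135, pen down
RT 144: heading 135 -> 351
FD 8: (-5,-8) -> (2.902,-9.251) [heading=351, draw]
PU: pen up
REPEAT 3 [
  -- iteration 1/3 --
  FD 2: (2.902,-9.251) -> (4.877,-9.564) [heading=351, move]
  REPEAT 4 [
    -- iteration 1/4 --
    LT 30: heading 351 -> 21
    FD 8: (4.877,-9.564) -> (12.346,-6.697) [heading=21, move]
    -- iteration 2/4 --
    LT 30: heading 21 -> 51
    FD 8: (12.346,-6.697) -> (17.38,-0.48) [heading=51, move]
    -- iteration 3/4 --
    LT 30: heading 51 -> 81
    FD 8: (17.38,-0.48) -> (18.632,7.421) [heading=81, move]
    -- iteration 4/4 --
    LT 30: heading 81 -> 111
    FD 8: (18.632,7.421) -> (15.765,14.89) [heading=111, move]
  ]
  -- iteration 2/3 --
  FD 2: (15.765,14.89) -> (15.048,16.757) [heading=111, move]
  REPEAT 4 [
    -- iteration 1/4 --
    LT 30: heading 111 -> 141
    FD 8: (15.048,16.757) -> (8.831,21.792) [heading=141, move]
    -- iteration 2/4 --
    LT 30: heading 141 -> 171
    FD 8: (8.831,21.792) -> (0.929,23.043) [heading=171, move]
    -- iteration 3/4 --
    LT 30: heading 171 -> 201
    FD 8: (0.929,23.043) -> (-6.539,20.176) [heading=201, move]
    -- iteration 4/4 --
    LT 30: heading 201 -> 231
    FD 8: (-6.539,20.176) -> (-11.574,13.959) [heading=231, move]
  ]
  -- iteration 3/3 --
  FD 2: (-11.574,13.959) -> (-12.833,12.405) [heading=231, move]
  REPEAT 4 [
    -- iteration 1/4 --
    LT 30: heading 231 -> 261
    FD 8: (-12.833,12.405) -> (-14.084,4.503) [heading=261, move]
    -- iteration 2/4 --
    LT 30: heading 261 -> 291
    FD 8: (-14.084,4.503) -> (-11.217,-2.965) [heading=291, move]
    -- iteration 3/4 --
    LT 30: heading 291 -> 321
    FD 8: (-11.217,-2.965) -> (-5,-8) [heading=321, move]
    -- iteration 4/4 --
    LT 30: heading 321 -> 351
    FD 8: (-5,-8) -> (2.902,-9.251) [heading=351, move]
  ]
]
LT 144: heading 351 -> 135
PD: pen down
LT 15: heading 135 -> 150
LT 108: heading 150 -> 258
Final: pos=(2.902,-9.251), heading=258, 1 segment(s) drawn
Segments drawn: 1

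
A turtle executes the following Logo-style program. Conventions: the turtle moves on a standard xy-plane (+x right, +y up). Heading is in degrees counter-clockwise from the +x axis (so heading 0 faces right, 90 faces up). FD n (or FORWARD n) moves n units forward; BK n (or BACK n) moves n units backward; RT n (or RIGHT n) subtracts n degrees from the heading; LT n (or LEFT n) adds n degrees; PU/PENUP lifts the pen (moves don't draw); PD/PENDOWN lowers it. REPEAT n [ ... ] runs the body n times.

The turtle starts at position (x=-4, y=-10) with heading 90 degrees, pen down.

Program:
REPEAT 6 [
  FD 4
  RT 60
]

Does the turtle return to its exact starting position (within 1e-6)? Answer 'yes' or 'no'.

Executing turtle program step by step:
Start: pos=(-4,-10), heading=90, pen down
REPEAT 6 [
  -- iteration 1/6 --
  FD 4: (-4,-10) -> (-4,-6) [heading=90, draw]
  RT 60: heading 90 -> 30
  -- iteration 2/6 --
  FD 4: (-4,-6) -> (-0.536,-4) [heading=30, draw]
  RT 60: heading 30 -> 330
  -- iteration 3/6 --
  FD 4: (-0.536,-4) -> (2.928,-6) [heading=330, draw]
  RT 60: heading 330 -> 270
  -- iteration 4/6 --
  FD 4: (2.928,-6) -> (2.928,-10) [heading=270, draw]
  RT 60: heading 270 -> 210
  -- iteration 5/6 --
  FD 4: (2.928,-10) -> (-0.536,-12) [heading=210, draw]
  RT 60: heading 210 -> 150
  -- iteration 6/6 --
  FD 4: (-0.536,-12) -> (-4,-10) [heading=150, draw]
  RT 60: heading 150 -> 90
]
Final: pos=(-4,-10), heading=90, 6 segment(s) drawn

Start position: (-4, -10)
Final position: (-4, -10)
Distance = 0; < 1e-6 -> CLOSED

Answer: yes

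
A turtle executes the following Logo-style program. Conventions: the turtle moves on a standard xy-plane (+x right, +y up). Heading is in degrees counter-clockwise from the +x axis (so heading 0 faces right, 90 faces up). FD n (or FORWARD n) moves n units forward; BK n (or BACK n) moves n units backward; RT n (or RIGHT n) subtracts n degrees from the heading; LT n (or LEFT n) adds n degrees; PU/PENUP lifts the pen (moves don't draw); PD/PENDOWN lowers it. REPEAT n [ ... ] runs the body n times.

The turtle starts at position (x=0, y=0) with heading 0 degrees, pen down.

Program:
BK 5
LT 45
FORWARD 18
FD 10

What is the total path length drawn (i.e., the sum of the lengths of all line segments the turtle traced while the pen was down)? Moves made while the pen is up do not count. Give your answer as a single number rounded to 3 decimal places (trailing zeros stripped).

Executing turtle program step by step:
Start: pos=(0,0), heading=0, pen down
BK 5: (0,0) -> (-5,0) [heading=0, draw]
LT 45: heading 0 -> 45
FD 18: (-5,0) -> (7.728,12.728) [heading=45, draw]
FD 10: (7.728,12.728) -> (14.799,19.799) [heading=45, draw]
Final: pos=(14.799,19.799), heading=45, 3 segment(s) drawn

Segment lengths:
  seg 1: (0,0) -> (-5,0), length = 5
  seg 2: (-5,0) -> (7.728,12.728), length = 18
  seg 3: (7.728,12.728) -> (14.799,19.799), length = 10
Total = 33

Answer: 33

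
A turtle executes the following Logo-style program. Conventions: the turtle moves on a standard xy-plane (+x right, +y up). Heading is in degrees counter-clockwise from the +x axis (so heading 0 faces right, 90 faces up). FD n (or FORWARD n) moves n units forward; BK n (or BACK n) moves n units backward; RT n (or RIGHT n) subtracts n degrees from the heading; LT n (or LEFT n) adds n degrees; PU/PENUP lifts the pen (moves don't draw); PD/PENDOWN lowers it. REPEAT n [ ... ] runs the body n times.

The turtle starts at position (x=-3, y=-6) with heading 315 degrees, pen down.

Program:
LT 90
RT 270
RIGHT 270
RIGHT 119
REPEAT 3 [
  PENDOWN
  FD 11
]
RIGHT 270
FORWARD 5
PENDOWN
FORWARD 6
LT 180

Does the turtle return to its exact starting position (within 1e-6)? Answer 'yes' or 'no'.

Executing turtle program step by step:
Start: pos=(-3,-6), heading=315, pen down
LT 90: heading 315 -> 45
RT 270: heading 45 -> 135
RT 270: heading 135 -> 225
RT 119: heading 225 -> 106
REPEAT 3 [
  -- iteration 1/3 --
  PD: pen down
  FD 11: (-3,-6) -> (-6.032,4.574) [heading=106, draw]
  -- iteration 2/3 --
  PD: pen down
  FD 11: (-6.032,4.574) -> (-9.064,15.148) [heading=106, draw]
  -- iteration 3/3 --
  PD: pen down
  FD 11: (-9.064,15.148) -> (-12.096,25.722) [heading=106, draw]
]
RT 270: heading 106 -> 196
FD 5: (-12.096,25.722) -> (-16.902,24.343) [heading=196, draw]
PD: pen down
FD 6: (-16.902,24.343) -> (-22.67,22.69) [heading=196, draw]
LT 180: heading 196 -> 16
Final: pos=(-22.67,22.69), heading=16, 5 segment(s) drawn

Start position: (-3, -6)
Final position: (-22.67, 22.69)
Distance = 34.785; >= 1e-6 -> NOT closed

Answer: no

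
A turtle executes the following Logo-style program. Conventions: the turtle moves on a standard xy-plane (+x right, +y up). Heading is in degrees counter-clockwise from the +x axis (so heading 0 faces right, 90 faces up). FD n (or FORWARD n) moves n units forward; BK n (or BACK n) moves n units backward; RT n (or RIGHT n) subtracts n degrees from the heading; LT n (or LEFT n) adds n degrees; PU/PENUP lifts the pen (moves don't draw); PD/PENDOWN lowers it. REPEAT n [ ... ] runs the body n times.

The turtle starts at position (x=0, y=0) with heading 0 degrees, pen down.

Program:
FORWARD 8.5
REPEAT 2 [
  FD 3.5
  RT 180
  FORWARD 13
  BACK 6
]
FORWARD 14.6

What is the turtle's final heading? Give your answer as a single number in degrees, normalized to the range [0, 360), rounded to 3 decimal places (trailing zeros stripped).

Executing turtle program step by step:
Start: pos=(0,0), heading=0, pen down
FD 8.5: (0,0) -> (8.5,0) [heading=0, draw]
REPEAT 2 [
  -- iteration 1/2 --
  FD 3.5: (8.5,0) -> (12,0) [heading=0, draw]
  RT 180: heading 0 -> 180
  FD 13: (12,0) -> (-1,0) [heading=180, draw]
  BK 6: (-1,0) -> (5,0) [heading=180, draw]
  -- iteration 2/2 --
  FD 3.5: (5,0) -> (1.5,0) [heading=180, draw]
  RT 180: heading 180 -> 0
  FD 13: (1.5,0) -> (14.5,0) [heading=0, draw]
  BK 6: (14.5,0) -> (8.5,0) [heading=0, draw]
]
FD 14.6: (8.5,0) -> (23.1,0) [heading=0, draw]
Final: pos=(23.1,0), heading=0, 8 segment(s) drawn

Answer: 0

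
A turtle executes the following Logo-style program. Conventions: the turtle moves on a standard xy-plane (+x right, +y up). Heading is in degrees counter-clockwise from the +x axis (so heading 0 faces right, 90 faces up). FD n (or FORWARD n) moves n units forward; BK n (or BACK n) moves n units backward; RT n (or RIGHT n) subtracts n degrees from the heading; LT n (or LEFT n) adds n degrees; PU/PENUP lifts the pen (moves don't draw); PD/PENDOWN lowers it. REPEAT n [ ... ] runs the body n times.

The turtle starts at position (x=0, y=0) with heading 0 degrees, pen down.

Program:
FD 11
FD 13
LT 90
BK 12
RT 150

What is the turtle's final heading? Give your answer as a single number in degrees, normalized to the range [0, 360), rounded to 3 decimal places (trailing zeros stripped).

Executing turtle program step by step:
Start: pos=(0,0), heading=0, pen down
FD 11: (0,0) -> (11,0) [heading=0, draw]
FD 13: (11,0) -> (24,0) [heading=0, draw]
LT 90: heading 0 -> 90
BK 12: (24,0) -> (24,-12) [heading=90, draw]
RT 150: heading 90 -> 300
Final: pos=(24,-12), heading=300, 3 segment(s) drawn

Answer: 300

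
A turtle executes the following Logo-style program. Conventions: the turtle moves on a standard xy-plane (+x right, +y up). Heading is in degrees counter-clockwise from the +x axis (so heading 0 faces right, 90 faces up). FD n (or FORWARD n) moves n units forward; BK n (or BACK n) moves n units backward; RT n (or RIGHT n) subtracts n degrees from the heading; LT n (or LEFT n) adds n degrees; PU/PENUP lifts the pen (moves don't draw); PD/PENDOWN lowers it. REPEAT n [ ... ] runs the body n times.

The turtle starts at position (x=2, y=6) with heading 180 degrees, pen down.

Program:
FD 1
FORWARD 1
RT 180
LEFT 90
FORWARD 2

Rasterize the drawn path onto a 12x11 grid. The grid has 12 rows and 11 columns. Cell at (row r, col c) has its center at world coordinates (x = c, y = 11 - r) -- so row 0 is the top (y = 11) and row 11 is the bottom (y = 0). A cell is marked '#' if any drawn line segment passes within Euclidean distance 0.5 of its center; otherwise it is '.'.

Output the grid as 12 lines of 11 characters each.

Segment 0: (2,6) -> (1,6)
Segment 1: (1,6) -> (0,6)
Segment 2: (0,6) -> (0,8)

Answer: ...........
...........
...........
#..........
#..........
###........
...........
...........
...........
...........
...........
...........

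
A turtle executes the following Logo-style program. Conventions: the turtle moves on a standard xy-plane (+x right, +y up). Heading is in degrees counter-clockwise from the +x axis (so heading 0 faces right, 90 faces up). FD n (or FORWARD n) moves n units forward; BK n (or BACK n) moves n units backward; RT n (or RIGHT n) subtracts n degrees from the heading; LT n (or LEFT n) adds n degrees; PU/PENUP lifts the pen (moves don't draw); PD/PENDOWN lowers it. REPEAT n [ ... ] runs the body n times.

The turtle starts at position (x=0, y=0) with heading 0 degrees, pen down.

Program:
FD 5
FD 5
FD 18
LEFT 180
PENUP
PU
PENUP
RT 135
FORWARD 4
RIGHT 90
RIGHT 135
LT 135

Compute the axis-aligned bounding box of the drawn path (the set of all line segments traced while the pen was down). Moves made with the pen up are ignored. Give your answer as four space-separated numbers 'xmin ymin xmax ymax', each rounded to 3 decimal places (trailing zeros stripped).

Answer: 0 0 28 0

Derivation:
Executing turtle program step by step:
Start: pos=(0,0), heading=0, pen down
FD 5: (0,0) -> (5,0) [heading=0, draw]
FD 5: (5,0) -> (10,0) [heading=0, draw]
FD 18: (10,0) -> (28,0) [heading=0, draw]
LT 180: heading 0 -> 180
PU: pen up
PU: pen up
PU: pen up
RT 135: heading 180 -> 45
FD 4: (28,0) -> (30.828,2.828) [heading=45, move]
RT 90: heading 45 -> 315
RT 135: heading 315 -> 180
LT 135: heading 180 -> 315
Final: pos=(30.828,2.828), heading=315, 3 segment(s) drawn

Segment endpoints: x in {0, 5, 10, 28}, y in {0}
xmin=0, ymin=0, xmax=28, ymax=0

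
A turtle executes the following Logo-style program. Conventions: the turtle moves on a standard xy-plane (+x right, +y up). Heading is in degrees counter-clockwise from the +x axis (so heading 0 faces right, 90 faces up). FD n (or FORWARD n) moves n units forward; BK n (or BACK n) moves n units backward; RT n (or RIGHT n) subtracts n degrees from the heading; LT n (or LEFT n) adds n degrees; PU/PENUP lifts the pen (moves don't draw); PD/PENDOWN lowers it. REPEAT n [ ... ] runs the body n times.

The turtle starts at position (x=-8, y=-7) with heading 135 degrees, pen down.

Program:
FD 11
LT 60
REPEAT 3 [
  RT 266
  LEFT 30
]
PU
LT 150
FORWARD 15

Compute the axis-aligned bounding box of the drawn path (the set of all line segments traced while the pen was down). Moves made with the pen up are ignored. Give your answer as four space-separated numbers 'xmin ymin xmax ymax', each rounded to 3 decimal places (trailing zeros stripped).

Executing turtle program step by step:
Start: pos=(-8,-7), heading=135, pen down
FD 11: (-8,-7) -> (-15.778,0.778) [heading=135, draw]
LT 60: heading 135 -> 195
REPEAT 3 [
  -- iteration 1/3 --
  RT 266: heading 195 -> 289
  LT 30: heading 289 -> 319
  -- iteration 2/3 --
  RT 266: heading 319 -> 53
  LT 30: heading 53 -> 83
  -- iteration 3/3 --
  RT 266: heading 83 -> 177
  LT 30: heading 177 -> 207
]
PU: pen up
LT 150: heading 207 -> 357
FD 15: (-15.778,0.778) -> (-0.799,-0.007) [heading=357, move]
Final: pos=(-0.799,-0.007), heading=357, 1 segment(s) drawn

Segment endpoints: x in {-15.778, -8}, y in {-7, 0.778}
xmin=-15.778, ymin=-7, xmax=-8, ymax=0.778

Answer: -15.778 -7 -8 0.778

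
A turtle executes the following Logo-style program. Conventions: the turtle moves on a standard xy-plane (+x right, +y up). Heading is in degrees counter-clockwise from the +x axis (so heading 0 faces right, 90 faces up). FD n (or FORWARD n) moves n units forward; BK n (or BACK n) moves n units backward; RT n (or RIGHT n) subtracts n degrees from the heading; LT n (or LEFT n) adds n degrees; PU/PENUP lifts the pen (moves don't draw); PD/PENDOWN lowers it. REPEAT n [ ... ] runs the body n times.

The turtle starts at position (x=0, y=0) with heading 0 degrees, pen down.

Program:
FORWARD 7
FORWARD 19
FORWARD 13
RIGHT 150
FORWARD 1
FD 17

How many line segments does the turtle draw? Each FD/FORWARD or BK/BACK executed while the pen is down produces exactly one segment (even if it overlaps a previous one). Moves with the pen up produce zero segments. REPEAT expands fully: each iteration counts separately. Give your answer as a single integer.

Answer: 5

Derivation:
Executing turtle program step by step:
Start: pos=(0,0), heading=0, pen down
FD 7: (0,0) -> (7,0) [heading=0, draw]
FD 19: (7,0) -> (26,0) [heading=0, draw]
FD 13: (26,0) -> (39,0) [heading=0, draw]
RT 150: heading 0 -> 210
FD 1: (39,0) -> (38.134,-0.5) [heading=210, draw]
FD 17: (38.134,-0.5) -> (23.412,-9) [heading=210, draw]
Final: pos=(23.412,-9), heading=210, 5 segment(s) drawn
Segments drawn: 5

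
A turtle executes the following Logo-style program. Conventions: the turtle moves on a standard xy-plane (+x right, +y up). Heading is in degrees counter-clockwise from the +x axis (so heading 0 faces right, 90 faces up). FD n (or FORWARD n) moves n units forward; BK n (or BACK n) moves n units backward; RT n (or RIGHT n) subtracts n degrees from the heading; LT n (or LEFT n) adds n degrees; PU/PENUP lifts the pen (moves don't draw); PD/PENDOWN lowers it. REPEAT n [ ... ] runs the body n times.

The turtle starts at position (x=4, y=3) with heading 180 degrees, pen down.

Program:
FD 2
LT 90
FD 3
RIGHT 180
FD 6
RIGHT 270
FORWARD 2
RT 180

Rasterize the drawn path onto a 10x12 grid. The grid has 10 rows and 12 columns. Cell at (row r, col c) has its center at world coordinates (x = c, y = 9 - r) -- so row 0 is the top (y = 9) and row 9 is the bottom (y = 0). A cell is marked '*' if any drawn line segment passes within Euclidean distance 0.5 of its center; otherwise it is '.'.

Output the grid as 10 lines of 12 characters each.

Answer: ............
............
............
***.........
..*.........
..*.........
..***.......
..*.........
..*.........
..*.........

Derivation:
Segment 0: (4,3) -> (2,3)
Segment 1: (2,3) -> (2,0)
Segment 2: (2,0) -> (2,6)
Segment 3: (2,6) -> (0,6)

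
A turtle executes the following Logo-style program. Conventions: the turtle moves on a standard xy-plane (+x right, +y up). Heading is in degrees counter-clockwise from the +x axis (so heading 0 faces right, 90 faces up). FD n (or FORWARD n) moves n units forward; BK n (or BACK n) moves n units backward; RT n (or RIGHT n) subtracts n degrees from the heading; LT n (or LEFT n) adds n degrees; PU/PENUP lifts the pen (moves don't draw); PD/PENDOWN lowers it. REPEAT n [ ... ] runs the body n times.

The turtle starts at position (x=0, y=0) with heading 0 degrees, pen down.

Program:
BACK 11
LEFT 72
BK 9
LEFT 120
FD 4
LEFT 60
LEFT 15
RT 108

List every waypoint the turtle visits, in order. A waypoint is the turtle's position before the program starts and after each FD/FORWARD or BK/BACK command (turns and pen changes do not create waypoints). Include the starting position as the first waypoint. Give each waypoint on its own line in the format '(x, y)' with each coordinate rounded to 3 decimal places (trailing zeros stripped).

Answer: (0, 0)
(-11, 0)
(-13.781, -8.56)
(-17.694, -9.391)

Derivation:
Executing turtle program step by step:
Start: pos=(0,0), heading=0, pen down
BK 11: (0,0) -> (-11,0) [heading=0, draw]
LT 72: heading 0 -> 72
BK 9: (-11,0) -> (-13.781,-8.56) [heading=72, draw]
LT 120: heading 72 -> 192
FD 4: (-13.781,-8.56) -> (-17.694,-9.391) [heading=192, draw]
LT 60: heading 192 -> 252
LT 15: heading 252 -> 267
RT 108: heading 267 -> 159
Final: pos=(-17.694,-9.391), heading=159, 3 segment(s) drawn
Waypoints (4 total):
(0, 0)
(-11, 0)
(-13.781, -8.56)
(-17.694, -9.391)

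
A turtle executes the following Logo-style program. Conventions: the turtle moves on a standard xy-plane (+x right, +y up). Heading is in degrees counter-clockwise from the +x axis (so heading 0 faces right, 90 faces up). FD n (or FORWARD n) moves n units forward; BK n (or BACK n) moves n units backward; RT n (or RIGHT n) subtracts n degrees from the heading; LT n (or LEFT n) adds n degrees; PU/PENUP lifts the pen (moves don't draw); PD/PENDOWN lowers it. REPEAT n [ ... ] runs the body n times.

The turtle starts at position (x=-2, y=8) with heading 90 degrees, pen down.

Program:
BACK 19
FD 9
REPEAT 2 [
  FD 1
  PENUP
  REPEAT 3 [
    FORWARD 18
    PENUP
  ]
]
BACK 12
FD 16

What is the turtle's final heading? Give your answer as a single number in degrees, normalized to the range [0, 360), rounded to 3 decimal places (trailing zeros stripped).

Executing turtle program step by step:
Start: pos=(-2,8), heading=90, pen down
BK 19: (-2,8) -> (-2,-11) [heading=90, draw]
FD 9: (-2,-11) -> (-2,-2) [heading=90, draw]
REPEAT 2 [
  -- iteration 1/2 --
  FD 1: (-2,-2) -> (-2,-1) [heading=90, draw]
  PU: pen up
  REPEAT 3 [
    -- iteration 1/3 --
    FD 18: (-2,-1) -> (-2,17) [heading=90, move]
    PU: pen up
    -- iteration 2/3 --
    FD 18: (-2,17) -> (-2,35) [heading=90, move]
    PU: pen up
    -- iteration 3/3 --
    FD 18: (-2,35) -> (-2,53) [heading=90, move]
    PU: pen up
  ]
  -- iteration 2/2 --
  FD 1: (-2,53) -> (-2,54) [heading=90, move]
  PU: pen up
  REPEAT 3 [
    -- iteration 1/3 --
    FD 18: (-2,54) -> (-2,72) [heading=90, move]
    PU: pen up
    -- iteration 2/3 --
    FD 18: (-2,72) -> (-2,90) [heading=90, move]
    PU: pen up
    -- iteration 3/3 --
    FD 18: (-2,90) -> (-2,108) [heading=90, move]
    PU: pen up
  ]
]
BK 12: (-2,108) -> (-2,96) [heading=90, move]
FD 16: (-2,96) -> (-2,112) [heading=90, move]
Final: pos=(-2,112), heading=90, 3 segment(s) drawn

Answer: 90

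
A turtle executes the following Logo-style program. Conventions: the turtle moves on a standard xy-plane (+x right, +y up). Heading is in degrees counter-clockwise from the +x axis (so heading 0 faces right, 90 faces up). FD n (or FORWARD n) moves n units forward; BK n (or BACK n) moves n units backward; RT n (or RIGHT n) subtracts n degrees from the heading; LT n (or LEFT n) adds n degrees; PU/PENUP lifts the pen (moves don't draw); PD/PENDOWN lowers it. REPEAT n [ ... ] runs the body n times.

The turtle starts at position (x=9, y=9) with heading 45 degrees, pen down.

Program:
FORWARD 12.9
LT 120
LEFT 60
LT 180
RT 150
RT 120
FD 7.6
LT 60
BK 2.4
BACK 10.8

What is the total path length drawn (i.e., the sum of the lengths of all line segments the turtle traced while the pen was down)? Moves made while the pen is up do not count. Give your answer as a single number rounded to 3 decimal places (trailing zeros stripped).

Executing turtle program step by step:
Start: pos=(9,9), heading=45, pen down
FD 12.9: (9,9) -> (18.122,18.122) [heading=45, draw]
LT 120: heading 45 -> 165
LT 60: heading 165 -> 225
LT 180: heading 225 -> 45
RT 150: heading 45 -> 255
RT 120: heading 255 -> 135
FD 7.6: (18.122,18.122) -> (12.748,23.496) [heading=135, draw]
LT 60: heading 135 -> 195
BK 2.4: (12.748,23.496) -> (15.066,24.117) [heading=195, draw]
BK 10.8: (15.066,24.117) -> (25.498,26.912) [heading=195, draw]
Final: pos=(25.498,26.912), heading=195, 4 segment(s) drawn

Segment lengths:
  seg 1: (9,9) -> (18.122,18.122), length = 12.9
  seg 2: (18.122,18.122) -> (12.748,23.496), length = 7.6
  seg 3: (12.748,23.496) -> (15.066,24.117), length = 2.4
  seg 4: (15.066,24.117) -> (25.498,26.912), length = 10.8
Total = 33.7

Answer: 33.7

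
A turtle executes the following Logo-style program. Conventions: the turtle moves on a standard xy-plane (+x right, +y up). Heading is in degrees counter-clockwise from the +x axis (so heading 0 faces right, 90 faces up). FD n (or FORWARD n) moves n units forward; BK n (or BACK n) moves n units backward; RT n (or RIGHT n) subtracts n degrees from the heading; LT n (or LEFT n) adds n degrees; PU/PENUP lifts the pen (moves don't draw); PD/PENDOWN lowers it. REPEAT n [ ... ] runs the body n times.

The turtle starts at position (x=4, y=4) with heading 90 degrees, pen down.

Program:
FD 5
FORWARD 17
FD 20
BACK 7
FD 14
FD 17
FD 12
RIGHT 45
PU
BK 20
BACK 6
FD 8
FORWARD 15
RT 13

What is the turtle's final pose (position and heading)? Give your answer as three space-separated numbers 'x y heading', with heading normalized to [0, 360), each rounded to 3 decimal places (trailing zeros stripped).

Answer: 1.879 79.879 32

Derivation:
Executing turtle program step by step:
Start: pos=(4,4), heading=90, pen down
FD 5: (4,4) -> (4,9) [heading=90, draw]
FD 17: (4,9) -> (4,26) [heading=90, draw]
FD 20: (4,26) -> (4,46) [heading=90, draw]
BK 7: (4,46) -> (4,39) [heading=90, draw]
FD 14: (4,39) -> (4,53) [heading=90, draw]
FD 17: (4,53) -> (4,70) [heading=90, draw]
FD 12: (4,70) -> (4,82) [heading=90, draw]
RT 45: heading 90 -> 45
PU: pen up
BK 20: (4,82) -> (-10.142,67.858) [heading=45, move]
BK 6: (-10.142,67.858) -> (-14.385,63.615) [heading=45, move]
FD 8: (-14.385,63.615) -> (-8.728,69.272) [heading=45, move]
FD 15: (-8.728,69.272) -> (1.879,79.879) [heading=45, move]
RT 13: heading 45 -> 32
Final: pos=(1.879,79.879), heading=32, 7 segment(s) drawn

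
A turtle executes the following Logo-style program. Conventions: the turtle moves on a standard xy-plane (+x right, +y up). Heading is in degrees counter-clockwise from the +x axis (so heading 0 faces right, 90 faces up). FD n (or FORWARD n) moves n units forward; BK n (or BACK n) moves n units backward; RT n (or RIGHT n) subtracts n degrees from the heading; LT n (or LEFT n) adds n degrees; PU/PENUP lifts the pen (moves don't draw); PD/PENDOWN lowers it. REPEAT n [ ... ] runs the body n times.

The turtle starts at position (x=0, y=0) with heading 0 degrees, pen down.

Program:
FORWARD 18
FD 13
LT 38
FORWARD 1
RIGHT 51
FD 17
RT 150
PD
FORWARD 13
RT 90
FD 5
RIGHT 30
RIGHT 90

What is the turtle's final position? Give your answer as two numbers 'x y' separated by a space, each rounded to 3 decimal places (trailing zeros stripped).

Answer: 34.458 -2.228

Derivation:
Executing turtle program step by step:
Start: pos=(0,0), heading=0, pen down
FD 18: (0,0) -> (18,0) [heading=0, draw]
FD 13: (18,0) -> (31,0) [heading=0, draw]
LT 38: heading 0 -> 38
FD 1: (31,0) -> (31.788,0.616) [heading=38, draw]
RT 51: heading 38 -> 347
FD 17: (31.788,0.616) -> (48.352,-3.209) [heading=347, draw]
RT 150: heading 347 -> 197
PD: pen down
FD 13: (48.352,-3.209) -> (35.92,-7.009) [heading=197, draw]
RT 90: heading 197 -> 107
FD 5: (35.92,-7.009) -> (34.458,-2.228) [heading=107, draw]
RT 30: heading 107 -> 77
RT 90: heading 77 -> 347
Final: pos=(34.458,-2.228), heading=347, 6 segment(s) drawn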